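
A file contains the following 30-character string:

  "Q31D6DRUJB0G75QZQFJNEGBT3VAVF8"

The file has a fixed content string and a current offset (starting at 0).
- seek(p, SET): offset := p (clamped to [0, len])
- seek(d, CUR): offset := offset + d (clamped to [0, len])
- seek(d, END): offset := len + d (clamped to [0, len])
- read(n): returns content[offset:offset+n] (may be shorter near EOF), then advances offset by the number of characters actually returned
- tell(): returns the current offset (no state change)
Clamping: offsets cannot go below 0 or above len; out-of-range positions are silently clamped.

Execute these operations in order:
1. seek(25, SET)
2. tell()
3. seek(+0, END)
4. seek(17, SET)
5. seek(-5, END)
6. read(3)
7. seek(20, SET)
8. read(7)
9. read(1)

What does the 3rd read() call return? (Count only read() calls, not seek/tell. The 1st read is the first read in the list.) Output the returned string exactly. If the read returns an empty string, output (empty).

After 1 (seek(25, SET)): offset=25
After 2 (tell()): offset=25
After 3 (seek(+0, END)): offset=30
After 4 (seek(17, SET)): offset=17
After 5 (seek(-5, END)): offset=25
After 6 (read(3)): returned 'VAV', offset=28
After 7 (seek(20, SET)): offset=20
After 8 (read(7)): returned 'EGBT3VA', offset=27
After 9 (read(1)): returned 'V', offset=28

Answer: V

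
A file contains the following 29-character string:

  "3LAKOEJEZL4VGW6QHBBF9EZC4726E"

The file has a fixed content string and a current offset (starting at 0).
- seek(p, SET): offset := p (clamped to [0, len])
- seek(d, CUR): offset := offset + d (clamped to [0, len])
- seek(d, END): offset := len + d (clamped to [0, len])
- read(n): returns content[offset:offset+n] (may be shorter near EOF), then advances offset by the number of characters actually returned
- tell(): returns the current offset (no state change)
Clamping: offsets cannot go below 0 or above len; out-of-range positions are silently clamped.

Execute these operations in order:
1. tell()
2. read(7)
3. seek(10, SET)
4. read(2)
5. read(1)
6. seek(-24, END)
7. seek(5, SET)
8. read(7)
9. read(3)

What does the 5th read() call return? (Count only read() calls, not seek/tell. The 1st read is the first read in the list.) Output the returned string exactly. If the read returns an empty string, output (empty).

Answer: GW6

Derivation:
After 1 (tell()): offset=0
After 2 (read(7)): returned '3LAKOEJ', offset=7
After 3 (seek(10, SET)): offset=10
After 4 (read(2)): returned '4V', offset=12
After 5 (read(1)): returned 'G', offset=13
After 6 (seek(-24, END)): offset=5
After 7 (seek(5, SET)): offset=5
After 8 (read(7)): returned 'EJEZL4V', offset=12
After 9 (read(3)): returned 'GW6', offset=15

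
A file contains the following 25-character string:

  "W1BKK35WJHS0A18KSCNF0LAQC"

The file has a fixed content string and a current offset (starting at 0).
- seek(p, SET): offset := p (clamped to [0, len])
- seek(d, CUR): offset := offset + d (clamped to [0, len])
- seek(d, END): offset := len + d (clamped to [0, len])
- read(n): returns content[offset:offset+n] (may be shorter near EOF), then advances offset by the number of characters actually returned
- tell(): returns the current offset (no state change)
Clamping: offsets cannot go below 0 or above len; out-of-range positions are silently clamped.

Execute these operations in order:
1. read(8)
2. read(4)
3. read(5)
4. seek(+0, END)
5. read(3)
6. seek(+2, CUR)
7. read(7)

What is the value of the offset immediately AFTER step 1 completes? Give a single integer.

Answer: 8

Derivation:
After 1 (read(8)): returned 'W1BKK35W', offset=8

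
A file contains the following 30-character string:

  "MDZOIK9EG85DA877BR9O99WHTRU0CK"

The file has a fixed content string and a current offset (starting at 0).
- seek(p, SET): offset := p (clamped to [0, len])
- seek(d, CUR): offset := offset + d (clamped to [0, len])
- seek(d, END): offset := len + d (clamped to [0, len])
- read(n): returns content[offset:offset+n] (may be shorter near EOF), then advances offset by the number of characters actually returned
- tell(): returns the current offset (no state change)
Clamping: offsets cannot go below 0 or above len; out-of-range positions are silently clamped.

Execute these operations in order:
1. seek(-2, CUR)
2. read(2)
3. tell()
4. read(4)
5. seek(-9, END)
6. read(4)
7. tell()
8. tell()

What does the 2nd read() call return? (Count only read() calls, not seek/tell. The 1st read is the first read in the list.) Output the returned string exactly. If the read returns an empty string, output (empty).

Answer: ZOIK

Derivation:
After 1 (seek(-2, CUR)): offset=0
After 2 (read(2)): returned 'MD', offset=2
After 3 (tell()): offset=2
After 4 (read(4)): returned 'ZOIK', offset=6
After 5 (seek(-9, END)): offset=21
After 6 (read(4)): returned '9WHT', offset=25
After 7 (tell()): offset=25
After 8 (tell()): offset=25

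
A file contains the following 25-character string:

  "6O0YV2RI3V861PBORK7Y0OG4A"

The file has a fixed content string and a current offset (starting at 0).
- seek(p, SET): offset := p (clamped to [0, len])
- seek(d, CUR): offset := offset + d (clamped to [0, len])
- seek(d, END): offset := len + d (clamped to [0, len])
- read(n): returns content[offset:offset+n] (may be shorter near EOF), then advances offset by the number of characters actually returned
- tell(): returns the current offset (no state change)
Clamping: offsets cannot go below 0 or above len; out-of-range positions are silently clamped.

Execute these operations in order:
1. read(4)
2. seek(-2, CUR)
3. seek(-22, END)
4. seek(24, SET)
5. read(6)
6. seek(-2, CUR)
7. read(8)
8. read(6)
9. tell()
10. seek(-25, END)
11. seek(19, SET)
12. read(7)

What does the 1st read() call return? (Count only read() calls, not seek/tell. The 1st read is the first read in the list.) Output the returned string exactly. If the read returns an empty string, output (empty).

After 1 (read(4)): returned '6O0Y', offset=4
After 2 (seek(-2, CUR)): offset=2
After 3 (seek(-22, END)): offset=3
After 4 (seek(24, SET)): offset=24
After 5 (read(6)): returned 'A', offset=25
After 6 (seek(-2, CUR)): offset=23
After 7 (read(8)): returned '4A', offset=25
After 8 (read(6)): returned '', offset=25
After 9 (tell()): offset=25
After 10 (seek(-25, END)): offset=0
After 11 (seek(19, SET)): offset=19
After 12 (read(7)): returned 'Y0OG4A', offset=25

Answer: 6O0Y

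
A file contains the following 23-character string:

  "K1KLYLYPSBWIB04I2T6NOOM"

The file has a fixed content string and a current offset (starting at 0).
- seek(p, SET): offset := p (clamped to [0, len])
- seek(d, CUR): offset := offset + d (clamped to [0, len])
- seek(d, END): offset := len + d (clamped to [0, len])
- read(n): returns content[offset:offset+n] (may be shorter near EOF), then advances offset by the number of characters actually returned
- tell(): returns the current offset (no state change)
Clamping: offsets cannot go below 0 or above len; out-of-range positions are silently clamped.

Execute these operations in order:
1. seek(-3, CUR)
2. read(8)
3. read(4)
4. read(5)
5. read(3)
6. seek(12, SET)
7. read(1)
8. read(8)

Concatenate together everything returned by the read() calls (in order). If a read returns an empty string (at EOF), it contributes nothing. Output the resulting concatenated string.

Answer: K1KLYLYPSBWIB04I2T6NB04I2T6NO

Derivation:
After 1 (seek(-3, CUR)): offset=0
After 2 (read(8)): returned 'K1KLYLYP', offset=8
After 3 (read(4)): returned 'SBWI', offset=12
After 4 (read(5)): returned 'B04I2', offset=17
After 5 (read(3)): returned 'T6N', offset=20
After 6 (seek(12, SET)): offset=12
After 7 (read(1)): returned 'B', offset=13
After 8 (read(8)): returned '04I2T6NO', offset=21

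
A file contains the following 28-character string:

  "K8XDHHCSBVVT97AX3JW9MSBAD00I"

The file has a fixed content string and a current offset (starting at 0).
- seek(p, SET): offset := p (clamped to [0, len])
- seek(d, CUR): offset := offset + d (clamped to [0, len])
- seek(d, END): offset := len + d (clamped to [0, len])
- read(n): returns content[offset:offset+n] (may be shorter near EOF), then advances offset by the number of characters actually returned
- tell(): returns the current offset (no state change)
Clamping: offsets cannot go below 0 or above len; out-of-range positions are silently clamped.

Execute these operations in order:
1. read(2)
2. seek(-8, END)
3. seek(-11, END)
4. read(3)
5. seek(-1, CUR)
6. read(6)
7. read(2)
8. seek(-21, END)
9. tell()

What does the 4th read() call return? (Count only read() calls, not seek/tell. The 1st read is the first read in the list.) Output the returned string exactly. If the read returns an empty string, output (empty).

Answer: 00

Derivation:
After 1 (read(2)): returned 'K8', offset=2
After 2 (seek(-8, END)): offset=20
After 3 (seek(-11, END)): offset=17
After 4 (read(3)): returned 'JW9', offset=20
After 5 (seek(-1, CUR)): offset=19
After 6 (read(6)): returned '9MSBAD', offset=25
After 7 (read(2)): returned '00', offset=27
After 8 (seek(-21, END)): offset=7
After 9 (tell()): offset=7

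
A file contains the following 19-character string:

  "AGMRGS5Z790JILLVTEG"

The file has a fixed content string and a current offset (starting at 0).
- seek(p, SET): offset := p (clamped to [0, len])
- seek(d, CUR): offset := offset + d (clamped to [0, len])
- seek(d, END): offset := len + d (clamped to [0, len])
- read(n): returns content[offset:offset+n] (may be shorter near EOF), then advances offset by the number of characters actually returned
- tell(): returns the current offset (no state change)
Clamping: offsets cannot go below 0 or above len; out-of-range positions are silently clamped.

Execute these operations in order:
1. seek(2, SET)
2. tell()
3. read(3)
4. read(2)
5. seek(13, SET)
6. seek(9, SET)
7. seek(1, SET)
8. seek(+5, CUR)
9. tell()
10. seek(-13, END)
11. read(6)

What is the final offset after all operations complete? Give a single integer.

After 1 (seek(2, SET)): offset=2
After 2 (tell()): offset=2
After 3 (read(3)): returned 'MRG', offset=5
After 4 (read(2)): returned 'S5', offset=7
After 5 (seek(13, SET)): offset=13
After 6 (seek(9, SET)): offset=9
After 7 (seek(1, SET)): offset=1
After 8 (seek(+5, CUR)): offset=6
After 9 (tell()): offset=6
After 10 (seek(-13, END)): offset=6
After 11 (read(6)): returned '5Z790J', offset=12

Answer: 12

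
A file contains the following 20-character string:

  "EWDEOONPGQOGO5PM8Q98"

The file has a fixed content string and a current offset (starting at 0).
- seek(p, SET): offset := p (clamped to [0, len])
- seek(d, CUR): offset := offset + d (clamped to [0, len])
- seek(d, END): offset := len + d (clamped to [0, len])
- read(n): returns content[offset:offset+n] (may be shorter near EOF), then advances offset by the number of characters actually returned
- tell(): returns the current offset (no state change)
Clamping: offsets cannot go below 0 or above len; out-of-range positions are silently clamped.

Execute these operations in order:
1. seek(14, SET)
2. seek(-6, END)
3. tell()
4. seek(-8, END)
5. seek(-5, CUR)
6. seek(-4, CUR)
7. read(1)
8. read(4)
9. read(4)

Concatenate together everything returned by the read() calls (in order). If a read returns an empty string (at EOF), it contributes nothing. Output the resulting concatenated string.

After 1 (seek(14, SET)): offset=14
After 2 (seek(-6, END)): offset=14
After 3 (tell()): offset=14
After 4 (seek(-8, END)): offset=12
After 5 (seek(-5, CUR)): offset=7
After 6 (seek(-4, CUR)): offset=3
After 7 (read(1)): returned 'E', offset=4
After 8 (read(4)): returned 'OONP', offset=8
After 9 (read(4)): returned 'GQOG', offset=12

Answer: EOONPGQOG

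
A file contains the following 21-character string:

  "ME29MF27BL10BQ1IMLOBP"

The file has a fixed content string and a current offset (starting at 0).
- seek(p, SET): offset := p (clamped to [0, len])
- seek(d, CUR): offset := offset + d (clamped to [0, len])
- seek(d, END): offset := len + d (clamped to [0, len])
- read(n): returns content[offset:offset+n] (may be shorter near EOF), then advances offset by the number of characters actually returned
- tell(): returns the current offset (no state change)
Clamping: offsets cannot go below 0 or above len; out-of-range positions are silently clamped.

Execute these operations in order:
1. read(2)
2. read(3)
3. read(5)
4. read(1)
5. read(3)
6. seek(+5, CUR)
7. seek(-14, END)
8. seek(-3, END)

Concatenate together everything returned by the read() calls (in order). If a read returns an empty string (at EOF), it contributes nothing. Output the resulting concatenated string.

Answer: ME29MF27BL10BQ

Derivation:
After 1 (read(2)): returned 'ME', offset=2
After 2 (read(3)): returned '29M', offset=5
After 3 (read(5)): returned 'F27BL', offset=10
After 4 (read(1)): returned '1', offset=11
After 5 (read(3)): returned '0BQ', offset=14
After 6 (seek(+5, CUR)): offset=19
After 7 (seek(-14, END)): offset=7
After 8 (seek(-3, END)): offset=18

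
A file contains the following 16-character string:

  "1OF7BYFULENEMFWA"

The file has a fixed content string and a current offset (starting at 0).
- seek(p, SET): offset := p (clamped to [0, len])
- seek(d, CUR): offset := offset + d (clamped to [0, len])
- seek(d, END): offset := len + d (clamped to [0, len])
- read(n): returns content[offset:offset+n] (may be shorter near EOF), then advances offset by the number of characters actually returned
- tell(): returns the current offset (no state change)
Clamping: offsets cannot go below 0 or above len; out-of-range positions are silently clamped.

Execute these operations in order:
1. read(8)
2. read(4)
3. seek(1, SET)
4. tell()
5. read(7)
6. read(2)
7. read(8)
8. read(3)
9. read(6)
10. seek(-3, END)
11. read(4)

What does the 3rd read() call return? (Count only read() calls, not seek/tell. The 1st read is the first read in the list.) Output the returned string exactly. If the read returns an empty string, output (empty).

Answer: OF7BYFU

Derivation:
After 1 (read(8)): returned '1OF7BYFU', offset=8
After 2 (read(4)): returned 'LENE', offset=12
After 3 (seek(1, SET)): offset=1
After 4 (tell()): offset=1
After 5 (read(7)): returned 'OF7BYFU', offset=8
After 6 (read(2)): returned 'LE', offset=10
After 7 (read(8)): returned 'NEMFWA', offset=16
After 8 (read(3)): returned '', offset=16
After 9 (read(6)): returned '', offset=16
After 10 (seek(-3, END)): offset=13
After 11 (read(4)): returned 'FWA', offset=16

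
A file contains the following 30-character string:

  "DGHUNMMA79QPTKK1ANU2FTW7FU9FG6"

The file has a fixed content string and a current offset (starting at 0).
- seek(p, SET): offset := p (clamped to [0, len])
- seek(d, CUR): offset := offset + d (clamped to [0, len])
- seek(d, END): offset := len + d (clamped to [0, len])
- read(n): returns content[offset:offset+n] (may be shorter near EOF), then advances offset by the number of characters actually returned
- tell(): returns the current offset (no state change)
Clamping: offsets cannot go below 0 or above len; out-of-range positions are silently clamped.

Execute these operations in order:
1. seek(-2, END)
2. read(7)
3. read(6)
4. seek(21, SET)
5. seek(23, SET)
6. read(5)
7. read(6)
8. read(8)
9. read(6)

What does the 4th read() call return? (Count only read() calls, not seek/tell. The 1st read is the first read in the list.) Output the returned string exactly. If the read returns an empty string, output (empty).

Answer: G6

Derivation:
After 1 (seek(-2, END)): offset=28
After 2 (read(7)): returned 'G6', offset=30
After 3 (read(6)): returned '', offset=30
After 4 (seek(21, SET)): offset=21
After 5 (seek(23, SET)): offset=23
After 6 (read(5)): returned '7FU9F', offset=28
After 7 (read(6)): returned 'G6', offset=30
After 8 (read(8)): returned '', offset=30
After 9 (read(6)): returned '', offset=30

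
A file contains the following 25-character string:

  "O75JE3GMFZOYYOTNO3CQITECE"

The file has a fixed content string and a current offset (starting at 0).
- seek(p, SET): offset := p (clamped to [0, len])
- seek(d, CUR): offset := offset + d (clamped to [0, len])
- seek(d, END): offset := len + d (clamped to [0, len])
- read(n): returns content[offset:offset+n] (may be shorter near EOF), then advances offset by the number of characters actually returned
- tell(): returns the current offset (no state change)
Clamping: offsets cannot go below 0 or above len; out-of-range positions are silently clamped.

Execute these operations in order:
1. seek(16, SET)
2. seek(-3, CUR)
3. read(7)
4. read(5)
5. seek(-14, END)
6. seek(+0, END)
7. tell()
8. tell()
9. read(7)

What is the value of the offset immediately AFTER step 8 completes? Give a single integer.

Answer: 25

Derivation:
After 1 (seek(16, SET)): offset=16
After 2 (seek(-3, CUR)): offset=13
After 3 (read(7)): returned 'OTNO3CQ', offset=20
After 4 (read(5)): returned 'ITECE', offset=25
After 5 (seek(-14, END)): offset=11
After 6 (seek(+0, END)): offset=25
After 7 (tell()): offset=25
After 8 (tell()): offset=25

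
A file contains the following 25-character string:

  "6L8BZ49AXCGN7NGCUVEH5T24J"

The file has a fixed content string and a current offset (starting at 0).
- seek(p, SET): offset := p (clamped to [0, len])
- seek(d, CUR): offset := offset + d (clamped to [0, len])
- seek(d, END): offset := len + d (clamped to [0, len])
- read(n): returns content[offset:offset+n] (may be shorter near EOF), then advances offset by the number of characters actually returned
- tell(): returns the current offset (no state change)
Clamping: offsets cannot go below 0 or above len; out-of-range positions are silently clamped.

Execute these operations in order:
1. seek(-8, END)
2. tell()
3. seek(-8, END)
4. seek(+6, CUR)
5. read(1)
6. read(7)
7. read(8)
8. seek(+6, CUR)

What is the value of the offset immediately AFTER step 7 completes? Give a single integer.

Answer: 25

Derivation:
After 1 (seek(-8, END)): offset=17
After 2 (tell()): offset=17
After 3 (seek(-8, END)): offset=17
After 4 (seek(+6, CUR)): offset=23
After 5 (read(1)): returned '4', offset=24
After 6 (read(7)): returned 'J', offset=25
After 7 (read(8)): returned '', offset=25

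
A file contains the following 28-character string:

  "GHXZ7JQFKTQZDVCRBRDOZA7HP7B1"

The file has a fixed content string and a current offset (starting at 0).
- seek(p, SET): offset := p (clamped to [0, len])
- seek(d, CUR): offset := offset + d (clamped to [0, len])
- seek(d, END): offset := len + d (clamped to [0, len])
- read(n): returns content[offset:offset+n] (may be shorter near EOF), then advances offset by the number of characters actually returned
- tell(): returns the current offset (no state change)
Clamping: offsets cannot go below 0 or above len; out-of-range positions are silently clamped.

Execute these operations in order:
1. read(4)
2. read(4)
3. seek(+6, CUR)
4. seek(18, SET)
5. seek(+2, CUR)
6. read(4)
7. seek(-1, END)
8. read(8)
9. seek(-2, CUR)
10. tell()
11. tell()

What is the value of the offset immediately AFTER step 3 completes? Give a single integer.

After 1 (read(4)): returned 'GHXZ', offset=4
After 2 (read(4)): returned '7JQF', offset=8
After 3 (seek(+6, CUR)): offset=14

Answer: 14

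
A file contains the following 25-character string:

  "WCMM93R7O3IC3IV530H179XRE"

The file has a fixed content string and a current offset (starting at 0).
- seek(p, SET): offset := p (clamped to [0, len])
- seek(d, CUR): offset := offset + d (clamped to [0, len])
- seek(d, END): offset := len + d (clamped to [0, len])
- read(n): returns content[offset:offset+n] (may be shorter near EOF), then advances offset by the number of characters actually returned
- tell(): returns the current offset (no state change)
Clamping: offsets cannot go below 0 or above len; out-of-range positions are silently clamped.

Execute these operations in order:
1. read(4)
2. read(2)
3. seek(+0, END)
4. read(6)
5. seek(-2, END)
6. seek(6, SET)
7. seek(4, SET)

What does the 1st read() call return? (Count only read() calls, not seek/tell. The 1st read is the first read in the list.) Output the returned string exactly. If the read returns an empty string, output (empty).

After 1 (read(4)): returned 'WCMM', offset=4
After 2 (read(2)): returned '93', offset=6
After 3 (seek(+0, END)): offset=25
After 4 (read(6)): returned '', offset=25
After 5 (seek(-2, END)): offset=23
After 6 (seek(6, SET)): offset=6
After 7 (seek(4, SET)): offset=4

Answer: WCMM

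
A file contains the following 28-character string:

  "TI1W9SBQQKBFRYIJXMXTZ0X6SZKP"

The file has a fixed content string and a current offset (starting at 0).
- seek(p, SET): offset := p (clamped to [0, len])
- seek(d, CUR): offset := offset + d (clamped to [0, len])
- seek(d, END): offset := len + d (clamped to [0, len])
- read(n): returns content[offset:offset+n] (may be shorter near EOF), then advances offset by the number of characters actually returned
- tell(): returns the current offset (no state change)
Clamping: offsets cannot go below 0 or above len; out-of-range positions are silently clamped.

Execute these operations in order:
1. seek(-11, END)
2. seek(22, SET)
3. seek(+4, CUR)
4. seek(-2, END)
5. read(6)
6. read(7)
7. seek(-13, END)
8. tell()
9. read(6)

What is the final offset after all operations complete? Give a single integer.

After 1 (seek(-11, END)): offset=17
After 2 (seek(22, SET)): offset=22
After 3 (seek(+4, CUR)): offset=26
After 4 (seek(-2, END)): offset=26
After 5 (read(6)): returned 'KP', offset=28
After 6 (read(7)): returned '', offset=28
After 7 (seek(-13, END)): offset=15
After 8 (tell()): offset=15
After 9 (read(6)): returned 'JXMXTZ', offset=21

Answer: 21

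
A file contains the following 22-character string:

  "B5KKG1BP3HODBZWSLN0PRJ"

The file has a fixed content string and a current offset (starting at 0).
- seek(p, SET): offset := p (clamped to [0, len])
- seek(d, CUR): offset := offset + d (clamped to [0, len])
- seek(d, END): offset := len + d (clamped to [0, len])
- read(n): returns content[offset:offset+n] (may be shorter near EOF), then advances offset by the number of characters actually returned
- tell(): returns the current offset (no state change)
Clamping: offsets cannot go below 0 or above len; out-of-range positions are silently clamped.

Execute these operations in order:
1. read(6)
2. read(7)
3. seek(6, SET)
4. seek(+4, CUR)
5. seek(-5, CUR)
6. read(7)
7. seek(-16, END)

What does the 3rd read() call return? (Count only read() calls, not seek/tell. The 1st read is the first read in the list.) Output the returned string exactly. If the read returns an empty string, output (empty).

Answer: 1BP3HOD

Derivation:
After 1 (read(6)): returned 'B5KKG1', offset=6
After 2 (read(7)): returned 'BP3HODB', offset=13
After 3 (seek(6, SET)): offset=6
After 4 (seek(+4, CUR)): offset=10
After 5 (seek(-5, CUR)): offset=5
After 6 (read(7)): returned '1BP3HOD', offset=12
After 7 (seek(-16, END)): offset=6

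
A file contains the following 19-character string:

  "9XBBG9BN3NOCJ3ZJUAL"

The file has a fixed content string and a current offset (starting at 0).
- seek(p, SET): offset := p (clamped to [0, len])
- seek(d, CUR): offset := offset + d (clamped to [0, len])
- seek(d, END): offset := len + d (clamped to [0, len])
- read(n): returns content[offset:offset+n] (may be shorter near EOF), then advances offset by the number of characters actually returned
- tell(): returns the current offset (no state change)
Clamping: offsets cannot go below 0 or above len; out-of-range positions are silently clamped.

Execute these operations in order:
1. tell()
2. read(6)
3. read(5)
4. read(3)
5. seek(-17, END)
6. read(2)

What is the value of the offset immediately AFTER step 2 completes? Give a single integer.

After 1 (tell()): offset=0
After 2 (read(6)): returned '9XBBG9', offset=6

Answer: 6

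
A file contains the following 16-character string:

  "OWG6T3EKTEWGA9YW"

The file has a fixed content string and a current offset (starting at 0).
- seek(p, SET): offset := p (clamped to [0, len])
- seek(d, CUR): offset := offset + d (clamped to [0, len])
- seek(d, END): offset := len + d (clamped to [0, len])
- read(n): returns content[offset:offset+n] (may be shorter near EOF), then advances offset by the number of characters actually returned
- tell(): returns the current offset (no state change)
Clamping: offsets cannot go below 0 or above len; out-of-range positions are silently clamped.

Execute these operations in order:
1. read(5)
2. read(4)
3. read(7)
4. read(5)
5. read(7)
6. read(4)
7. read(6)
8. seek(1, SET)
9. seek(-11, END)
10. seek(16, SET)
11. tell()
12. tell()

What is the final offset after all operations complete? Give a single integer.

Answer: 16

Derivation:
After 1 (read(5)): returned 'OWG6T', offset=5
After 2 (read(4)): returned '3EKT', offset=9
After 3 (read(7)): returned 'EWGA9YW', offset=16
After 4 (read(5)): returned '', offset=16
After 5 (read(7)): returned '', offset=16
After 6 (read(4)): returned '', offset=16
After 7 (read(6)): returned '', offset=16
After 8 (seek(1, SET)): offset=1
After 9 (seek(-11, END)): offset=5
After 10 (seek(16, SET)): offset=16
After 11 (tell()): offset=16
After 12 (tell()): offset=16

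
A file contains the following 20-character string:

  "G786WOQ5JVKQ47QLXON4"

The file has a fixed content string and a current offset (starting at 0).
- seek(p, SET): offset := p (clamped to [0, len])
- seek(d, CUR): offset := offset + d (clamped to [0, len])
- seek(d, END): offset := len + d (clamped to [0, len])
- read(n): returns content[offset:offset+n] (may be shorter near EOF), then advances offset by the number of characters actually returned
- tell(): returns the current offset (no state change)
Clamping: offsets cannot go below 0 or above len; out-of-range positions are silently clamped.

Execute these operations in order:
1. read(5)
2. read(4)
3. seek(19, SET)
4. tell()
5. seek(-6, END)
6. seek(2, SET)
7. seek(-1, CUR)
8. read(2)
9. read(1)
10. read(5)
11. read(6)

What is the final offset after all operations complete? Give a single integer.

Answer: 15

Derivation:
After 1 (read(5)): returned 'G786W', offset=5
After 2 (read(4)): returned 'OQ5J', offset=9
After 3 (seek(19, SET)): offset=19
After 4 (tell()): offset=19
After 5 (seek(-6, END)): offset=14
After 6 (seek(2, SET)): offset=2
After 7 (seek(-1, CUR)): offset=1
After 8 (read(2)): returned '78', offset=3
After 9 (read(1)): returned '6', offset=4
After 10 (read(5)): returned 'WOQ5J', offset=9
After 11 (read(6)): returned 'VKQ47Q', offset=15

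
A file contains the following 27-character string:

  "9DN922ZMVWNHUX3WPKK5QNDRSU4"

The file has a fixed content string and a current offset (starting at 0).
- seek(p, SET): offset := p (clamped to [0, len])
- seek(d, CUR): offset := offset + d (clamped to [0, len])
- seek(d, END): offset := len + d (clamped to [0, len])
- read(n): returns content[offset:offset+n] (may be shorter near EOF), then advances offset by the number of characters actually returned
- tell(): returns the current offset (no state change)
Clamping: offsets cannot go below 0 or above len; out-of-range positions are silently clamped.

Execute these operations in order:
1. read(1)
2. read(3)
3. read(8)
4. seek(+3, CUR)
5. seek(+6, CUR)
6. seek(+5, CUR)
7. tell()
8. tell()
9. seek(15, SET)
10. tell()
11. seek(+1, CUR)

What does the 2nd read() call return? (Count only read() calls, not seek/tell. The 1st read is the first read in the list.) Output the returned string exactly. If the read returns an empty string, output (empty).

Answer: DN9

Derivation:
After 1 (read(1)): returned '9', offset=1
After 2 (read(3)): returned 'DN9', offset=4
After 3 (read(8)): returned '22ZMVWNH', offset=12
After 4 (seek(+3, CUR)): offset=15
After 5 (seek(+6, CUR)): offset=21
After 6 (seek(+5, CUR)): offset=26
After 7 (tell()): offset=26
After 8 (tell()): offset=26
After 9 (seek(15, SET)): offset=15
After 10 (tell()): offset=15
After 11 (seek(+1, CUR)): offset=16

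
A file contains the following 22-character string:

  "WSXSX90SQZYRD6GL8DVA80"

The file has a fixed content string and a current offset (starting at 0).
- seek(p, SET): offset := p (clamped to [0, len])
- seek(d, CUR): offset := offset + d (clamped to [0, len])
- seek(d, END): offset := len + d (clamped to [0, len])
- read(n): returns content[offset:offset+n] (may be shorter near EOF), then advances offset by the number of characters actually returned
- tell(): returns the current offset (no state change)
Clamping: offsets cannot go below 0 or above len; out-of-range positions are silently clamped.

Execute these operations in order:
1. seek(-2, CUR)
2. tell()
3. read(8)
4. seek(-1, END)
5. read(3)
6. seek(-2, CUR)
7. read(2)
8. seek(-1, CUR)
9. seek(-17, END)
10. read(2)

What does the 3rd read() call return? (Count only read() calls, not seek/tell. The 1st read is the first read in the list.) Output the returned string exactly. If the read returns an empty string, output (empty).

Answer: 80

Derivation:
After 1 (seek(-2, CUR)): offset=0
After 2 (tell()): offset=0
After 3 (read(8)): returned 'WSXSX90S', offset=8
After 4 (seek(-1, END)): offset=21
After 5 (read(3)): returned '0', offset=22
After 6 (seek(-2, CUR)): offset=20
After 7 (read(2)): returned '80', offset=22
After 8 (seek(-1, CUR)): offset=21
After 9 (seek(-17, END)): offset=5
After 10 (read(2)): returned '90', offset=7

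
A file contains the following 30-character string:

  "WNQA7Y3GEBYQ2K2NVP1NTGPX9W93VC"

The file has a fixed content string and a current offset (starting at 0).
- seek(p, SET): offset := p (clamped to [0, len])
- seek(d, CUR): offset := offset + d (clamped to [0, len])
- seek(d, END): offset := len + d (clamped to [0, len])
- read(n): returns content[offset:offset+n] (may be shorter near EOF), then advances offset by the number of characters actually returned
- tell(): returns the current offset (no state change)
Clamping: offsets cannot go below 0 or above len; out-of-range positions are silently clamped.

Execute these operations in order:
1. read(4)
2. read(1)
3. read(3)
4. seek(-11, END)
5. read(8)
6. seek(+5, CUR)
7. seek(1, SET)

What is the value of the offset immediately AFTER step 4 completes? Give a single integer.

Answer: 19

Derivation:
After 1 (read(4)): returned 'WNQA', offset=4
After 2 (read(1)): returned '7', offset=5
After 3 (read(3)): returned 'Y3G', offset=8
After 4 (seek(-11, END)): offset=19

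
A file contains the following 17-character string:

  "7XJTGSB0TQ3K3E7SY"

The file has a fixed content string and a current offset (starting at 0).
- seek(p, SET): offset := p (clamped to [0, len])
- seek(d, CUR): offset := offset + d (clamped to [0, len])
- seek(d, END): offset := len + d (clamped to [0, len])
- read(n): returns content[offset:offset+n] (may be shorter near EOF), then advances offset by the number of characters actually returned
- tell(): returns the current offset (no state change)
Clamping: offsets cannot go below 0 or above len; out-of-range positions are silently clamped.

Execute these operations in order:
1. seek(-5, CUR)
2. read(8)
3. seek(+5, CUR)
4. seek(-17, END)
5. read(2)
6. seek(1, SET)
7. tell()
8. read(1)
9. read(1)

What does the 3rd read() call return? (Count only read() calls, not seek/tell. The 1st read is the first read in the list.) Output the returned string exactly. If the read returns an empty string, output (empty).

Answer: X

Derivation:
After 1 (seek(-5, CUR)): offset=0
After 2 (read(8)): returned '7XJTGSB0', offset=8
After 3 (seek(+5, CUR)): offset=13
After 4 (seek(-17, END)): offset=0
After 5 (read(2)): returned '7X', offset=2
After 6 (seek(1, SET)): offset=1
After 7 (tell()): offset=1
After 8 (read(1)): returned 'X', offset=2
After 9 (read(1)): returned 'J', offset=3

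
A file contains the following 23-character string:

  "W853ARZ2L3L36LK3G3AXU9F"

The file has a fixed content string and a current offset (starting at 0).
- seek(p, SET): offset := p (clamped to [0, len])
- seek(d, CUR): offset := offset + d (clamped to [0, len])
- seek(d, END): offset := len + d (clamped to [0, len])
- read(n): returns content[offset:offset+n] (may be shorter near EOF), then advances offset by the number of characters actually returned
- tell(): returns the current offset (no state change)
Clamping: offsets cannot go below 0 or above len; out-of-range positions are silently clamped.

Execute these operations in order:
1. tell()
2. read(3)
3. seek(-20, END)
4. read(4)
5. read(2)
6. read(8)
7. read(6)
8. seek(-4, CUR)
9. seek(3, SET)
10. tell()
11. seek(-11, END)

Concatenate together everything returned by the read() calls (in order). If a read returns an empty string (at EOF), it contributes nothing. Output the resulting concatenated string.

After 1 (tell()): offset=0
After 2 (read(3)): returned 'W85', offset=3
After 3 (seek(-20, END)): offset=3
After 4 (read(4)): returned '3ARZ', offset=7
After 5 (read(2)): returned '2L', offset=9
After 6 (read(8)): returned '3L36LK3G', offset=17
After 7 (read(6)): returned '3AXU9F', offset=23
After 8 (seek(-4, CUR)): offset=19
After 9 (seek(3, SET)): offset=3
After 10 (tell()): offset=3
After 11 (seek(-11, END)): offset=12

Answer: W853ARZ2L3L36LK3G3AXU9F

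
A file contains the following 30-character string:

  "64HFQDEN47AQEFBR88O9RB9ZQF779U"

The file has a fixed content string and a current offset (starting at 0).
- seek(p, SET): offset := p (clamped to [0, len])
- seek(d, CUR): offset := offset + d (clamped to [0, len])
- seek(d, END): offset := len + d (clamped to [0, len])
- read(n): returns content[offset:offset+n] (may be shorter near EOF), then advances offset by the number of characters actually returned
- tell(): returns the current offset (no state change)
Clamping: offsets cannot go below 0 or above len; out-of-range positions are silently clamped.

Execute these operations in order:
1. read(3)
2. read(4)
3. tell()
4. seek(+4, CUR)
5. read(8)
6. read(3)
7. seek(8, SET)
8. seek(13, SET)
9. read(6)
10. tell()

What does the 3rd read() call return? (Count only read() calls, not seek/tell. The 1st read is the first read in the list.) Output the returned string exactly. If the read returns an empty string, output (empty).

After 1 (read(3)): returned '64H', offset=3
After 2 (read(4)): returned 'FQDE', offset=7
After 3 (tell()): offset=7
After 4 (seek(+4, CUR)): offset=11
After 5 (read(8)): returned 'QEFBR88O', offset=19
After 6 (read(3)): returned '9RB', offset=22
After 7 (seek(8, SET)): offset=8
After 8 (seek(13, SET)): offset=13
After 9 (read(6)): returned 'FBR88O', offset=19
After 10 (tell()): offset=19

Answer: QEFBR88O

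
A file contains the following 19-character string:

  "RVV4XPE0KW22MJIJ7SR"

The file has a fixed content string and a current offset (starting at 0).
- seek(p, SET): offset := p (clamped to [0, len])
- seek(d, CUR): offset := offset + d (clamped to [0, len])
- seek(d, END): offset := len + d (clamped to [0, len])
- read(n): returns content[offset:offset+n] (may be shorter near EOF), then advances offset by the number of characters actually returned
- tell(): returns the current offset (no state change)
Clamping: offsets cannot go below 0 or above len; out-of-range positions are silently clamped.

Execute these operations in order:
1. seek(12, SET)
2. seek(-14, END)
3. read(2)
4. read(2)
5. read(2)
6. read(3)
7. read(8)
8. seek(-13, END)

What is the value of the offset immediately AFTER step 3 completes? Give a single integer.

Answer: 7

Derivation:
After 1 (seek(12, SET)): offset=12
After 2 (seek(-14, END)): offset=5
After 3 (read(2)): returned 'PE', offset=7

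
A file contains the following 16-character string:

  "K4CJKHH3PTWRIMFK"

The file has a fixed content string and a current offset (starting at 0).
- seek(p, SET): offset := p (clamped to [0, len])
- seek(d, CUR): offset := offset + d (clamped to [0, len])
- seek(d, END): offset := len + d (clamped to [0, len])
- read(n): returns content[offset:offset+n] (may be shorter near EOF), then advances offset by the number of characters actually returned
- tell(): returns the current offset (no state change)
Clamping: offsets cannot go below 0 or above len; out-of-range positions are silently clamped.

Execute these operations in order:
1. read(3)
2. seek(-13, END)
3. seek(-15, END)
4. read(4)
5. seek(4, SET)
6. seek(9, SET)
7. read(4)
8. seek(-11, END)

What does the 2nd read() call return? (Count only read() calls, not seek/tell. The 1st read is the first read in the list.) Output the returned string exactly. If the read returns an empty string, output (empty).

After 1 (read(3)): returned 'K4C', offset=3
After 2 (seek(-13, END)): offset=3
After 3 (seek(-15, END)): offset=1
After 4 (read(4)): returned '4CJK', offset=5
After 5 (seek(4, SET)): offset=4
After 6 (seek(9, SET)): offset=9
After 7 (read(4)): returned 'TWRI', offset=13
After 8 (seek(-11, END)): offset=5

Answer: 4CJK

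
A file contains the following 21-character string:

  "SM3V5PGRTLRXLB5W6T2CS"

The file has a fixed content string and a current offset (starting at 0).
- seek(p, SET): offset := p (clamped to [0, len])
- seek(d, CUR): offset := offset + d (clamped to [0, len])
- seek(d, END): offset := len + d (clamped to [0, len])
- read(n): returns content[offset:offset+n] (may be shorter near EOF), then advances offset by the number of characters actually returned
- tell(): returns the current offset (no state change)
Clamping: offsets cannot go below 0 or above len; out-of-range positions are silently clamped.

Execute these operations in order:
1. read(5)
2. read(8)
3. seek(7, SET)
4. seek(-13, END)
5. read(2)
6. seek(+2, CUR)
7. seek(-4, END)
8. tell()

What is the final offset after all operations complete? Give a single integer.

After 1 (read(5)): returned 'SM3V5', offset=5
After 2 (read(8)): returned 'PGRTLRXL', offset=13
After 3 (seek(7, SET)): offset=7
After 4 (seek(-13, END)): offset=8
After 5 (read(2)): returned 'TL', offset=10
After 6 (seek(+2, CUR)): offset=12
After 7 (seek(-4, END)): offset=17
After 8 (tell()): offset=17

Answer: 17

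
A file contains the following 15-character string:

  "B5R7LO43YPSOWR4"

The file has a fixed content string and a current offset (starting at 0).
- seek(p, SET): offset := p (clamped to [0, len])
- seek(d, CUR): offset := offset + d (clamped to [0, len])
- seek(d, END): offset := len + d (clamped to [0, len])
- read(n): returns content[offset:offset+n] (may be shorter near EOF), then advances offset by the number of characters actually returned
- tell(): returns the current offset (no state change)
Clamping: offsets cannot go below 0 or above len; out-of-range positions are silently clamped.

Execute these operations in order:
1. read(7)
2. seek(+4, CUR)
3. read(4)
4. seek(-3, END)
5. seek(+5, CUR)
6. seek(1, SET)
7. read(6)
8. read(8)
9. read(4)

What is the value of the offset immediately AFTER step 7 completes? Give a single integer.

Answer: 7

Derivation:
After 1 (read(7)): returned 'B5R7LO4', offset=7
After 2 (seek(+4, CUR)): offset=11
After 3 (read(4)): returned 'OWR4', offset=15
After 4 (seek(-3, END)): offset=12
After 5 (seek(+5, CUR)): offset=15
After 6 (seek(1, SET)): offset=1
After 7 (read(6)): returned '5R7LO4', offset=7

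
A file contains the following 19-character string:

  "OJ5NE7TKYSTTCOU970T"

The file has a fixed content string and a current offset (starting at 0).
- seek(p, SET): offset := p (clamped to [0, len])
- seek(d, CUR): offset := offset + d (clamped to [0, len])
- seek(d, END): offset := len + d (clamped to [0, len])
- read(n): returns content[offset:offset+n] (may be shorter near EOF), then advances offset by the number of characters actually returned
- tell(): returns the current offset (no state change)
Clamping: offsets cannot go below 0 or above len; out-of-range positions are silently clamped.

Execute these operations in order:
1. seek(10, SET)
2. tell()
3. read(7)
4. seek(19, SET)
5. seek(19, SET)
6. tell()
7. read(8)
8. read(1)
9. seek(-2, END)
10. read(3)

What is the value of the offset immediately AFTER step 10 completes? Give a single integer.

Answer: 19

Derivation:
After 1 (seek(10, SET)): offset=10
After 2 (tell()): offset=10
After 3 (read(7)): returned 'TTCOU97', offset=17
After 4 (seek(19, SET)): offset=19
After 5 (seek(19, SET)): offset=19
After 6 (tell()): offset=19
After 7 (read(8)): returned '', offset=19
After 8 (read(1)): returned '', offset=19
After 9 (seek(-2, END)): offset=17
After 10 (read(3)): returned '0T', offset=19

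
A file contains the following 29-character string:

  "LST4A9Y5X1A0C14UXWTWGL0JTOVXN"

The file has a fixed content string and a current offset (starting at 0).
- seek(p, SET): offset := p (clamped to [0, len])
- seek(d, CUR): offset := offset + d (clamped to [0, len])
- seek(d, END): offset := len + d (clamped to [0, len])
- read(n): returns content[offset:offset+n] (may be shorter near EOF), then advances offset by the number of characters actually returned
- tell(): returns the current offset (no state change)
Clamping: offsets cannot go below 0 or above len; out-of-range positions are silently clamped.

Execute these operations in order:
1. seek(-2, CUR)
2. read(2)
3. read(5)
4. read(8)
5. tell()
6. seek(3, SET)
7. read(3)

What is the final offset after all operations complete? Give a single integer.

Answer: 6

Derivation:
After 1 (seek(-2, CUR)): offset=0
After 2 (read(2)): returned 'LS', offset=2
After 3 (read(5)): returned 'T4A9Y', offset=7
After 4 (read(8)): returned '5X1A0C14', offset=15
After 5 (tell()): offset=15
After 6 (seek(3, SET)): offset=3
After 7 (read(3)): returned '4A9', offset=6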